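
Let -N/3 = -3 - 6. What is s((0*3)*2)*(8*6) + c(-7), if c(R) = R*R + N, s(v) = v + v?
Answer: 76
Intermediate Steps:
s(v) = 2*v
N = 27 (N = -3*(-3 - 6) = -3*(-9) = 27)
c(R) = 27 + R² (c(R) = R*R + 27 = R² + 27 = 27 + R²)
s((0*3)*2)*(8*6) + c(-7) = (2*((0*3)*2))*(8*6) + (27 + (-7)²) = (2*(0*2))*48 + (27 + 49) = (2*0)*48 + 76 = 0*48 + 76 = 0 + 76 = 76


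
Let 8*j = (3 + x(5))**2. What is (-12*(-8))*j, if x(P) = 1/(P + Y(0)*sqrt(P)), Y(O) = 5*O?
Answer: 3072/25 ≈ 122.88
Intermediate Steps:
x(P) = 1/P (x(P) = 1/(P + (5*0)*sqrt(P)) = 1/(P + 0*sqrt(P)) = 1/(P + 0) = 1/P)
j = 32/25 (j = (3 + 1/5)**2/8 = (16/5)**2/8 = (1/8)*(256/25) = 32/25 ≈ 1.2800)
(-12*(-8))*j = -12*(-8)*(32/25) = 96*(32/25) = 3072/25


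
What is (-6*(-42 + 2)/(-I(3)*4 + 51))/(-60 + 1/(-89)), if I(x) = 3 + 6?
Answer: -1424/5341 ≈ -0.26662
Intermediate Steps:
I(x) = 9
(-6*(-42 + 2)/(-I(3)*4 + 51))/(-60 + 1/(-89)) = (-6*(-42 + 2)/(-1*9*4 + 51))/(-60 + 1/(-89)) = (-(-240)/(-9*4 + 51))/(-60 - 1/89) = (-(-240)/(-36 + 51))/(-5341/89) = -(-240)/15*(-89/5341) = -6*(-8/3)*(-89/5341) = 16*(-89/5341) = -1424/5341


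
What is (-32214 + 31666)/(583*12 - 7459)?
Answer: 548/463 ≈ 1.1836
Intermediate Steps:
(-32214 + 31666)/(583*12 - 7459) = -548/(6996 - 7459) = -548/(-463) = -548*(-1/463) = 548/463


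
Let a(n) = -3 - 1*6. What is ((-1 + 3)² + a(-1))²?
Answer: 25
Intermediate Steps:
a(n) = -9 (a(n) = -3 - 6 = -9)
((-1 + 3)² + a(-1))² = ((-1 + 3)² - 9)² = (2² - 9)² = (4 - 9)² = (-5)² = 25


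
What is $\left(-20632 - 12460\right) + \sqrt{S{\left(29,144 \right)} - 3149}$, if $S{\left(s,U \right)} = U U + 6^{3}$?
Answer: $-33092 + \sqrt{17803} \approx -32959.0$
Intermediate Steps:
$S{\left(s,U \right)} = 216 + U^{2}$ ($S{\left(s,U \right)} = U^{2} + 216 = 216 + U^{2}$)
$\left(-20632 - 12460\right) + \sqrt{S{\left(29,144 \right)} - 3149} = \left(-20632 - 12460\right) + \sqrt{\left(216 + 144^{2}\right) - 3149} = \left(-20632 - 12460\right) + \sqrt{\left(216 + 20736\right) - 3149} = -33092 + \sqrt{20952 - 3149} = -33092 + \sqrt{17803}$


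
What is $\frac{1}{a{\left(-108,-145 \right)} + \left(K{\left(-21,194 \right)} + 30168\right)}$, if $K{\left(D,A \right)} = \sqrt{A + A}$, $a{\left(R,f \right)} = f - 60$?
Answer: $\frac{29963}{897780981} - \frac{2 \sqrt{97}}{897780981} \approx 3.3353 \cdot 10^{-5}$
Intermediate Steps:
$a{\left(R,f \right)} = -60 + f$ ($a{\left(R,f \right)} = f - 60 = -60 + f$)
$K{\left(D,A \right)} = \sqrt{2} \sqrt{A}$ ($K{\left(D,A \right)} = \sqrt{2 A} = \sqrt{2} \sqrt{A}$)
$\frac{1}{a{\left(-108,-145 \right)} + \left(K{\left(-21,194 \right)} + 30168\right)} = \frac{1}{\left(-60 - 145\right) + \left(\sqrt{2} \sqrt{194} + 30168\right)} = \frac{1}{-205 + \left(2 \sqrt{97} + 30168\right)} = \frac{1}{-205 + \left(30168 + 2 \sqrt{97}\right)} = \frac{1}{29963 + 2 \sqrt{97}}$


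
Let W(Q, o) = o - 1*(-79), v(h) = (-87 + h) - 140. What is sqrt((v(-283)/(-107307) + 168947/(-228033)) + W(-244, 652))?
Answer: sqrt(599796312146628789218)/906279153 ≈ 27.023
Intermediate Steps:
v(h) = -227 + h
W(Q, o) = 79 + o (W(Q, o) = o + 79 = 79 + o)
sqrt((v(-283)/(-107307) + 168947/(-228033)) + W(-244, 652)) = sqrt(((-227 - 283)/(-107307) + 168947/(-228033)) + (79 + 652)) = sqrt((-510*(-1/107307) + 168947*(-1/228033)) + 731) = sqrt((170/35769 - 168947/228033) + 731) = sqrt(-2001433211/2718837459 + 731) = sqrt(1985468749318/2718837459) = sqrt(599796312146628789218)/906279153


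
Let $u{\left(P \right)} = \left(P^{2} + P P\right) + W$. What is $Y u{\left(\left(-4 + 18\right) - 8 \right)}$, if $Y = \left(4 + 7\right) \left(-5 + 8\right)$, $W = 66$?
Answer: $4554$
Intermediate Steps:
$u{\left(P \right)} = 66 + 2 P^{2}$ ($u{\left(P \right)} = \left(P^{2} + P P\right) + 66 = \left(P^{2} + P^{2}\right) + 66 = 2 P^{2} + 66 = 66 + 2 P^{2}$)
$Y = 33$ ($Y = 11 \cdot 3 = 33$)
$Y u{\left(\left(-4 + 18\right) - 8 \right)} = 33 \left(66 + 2 \left(\left(-4 + 18\right) - 8\right)^{2}\right) = 33 \left(66 + 2 \left(14 - 8\right)^{2}\right) = 33 \left(66 + 2 \cdot 6^{2}\right) = 33 \left(66 + 2 \cdot 36\right) = 33 \left(66 + 72\right) = 33 \cdot 138 = 4554$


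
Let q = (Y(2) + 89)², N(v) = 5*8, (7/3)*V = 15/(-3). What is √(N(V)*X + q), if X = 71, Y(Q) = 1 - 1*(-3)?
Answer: √11489 ≈ 107.19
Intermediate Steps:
Y(Q) = 4 (Y(Q) = 1 + 3 = 4)
V = -15/7 (V = 3*(15/(-3))/7 = 3*(15*(-⅓))/7 = (3/7)*(-5) = -15/7 ≈ -2.1429)
N(v) = 40
q = 8649 (q = (4 + 89)² = 93² = 8649)
√(N(V)*X + q) = √(40*71 + 8649) = √(2840 + 8649) = √11489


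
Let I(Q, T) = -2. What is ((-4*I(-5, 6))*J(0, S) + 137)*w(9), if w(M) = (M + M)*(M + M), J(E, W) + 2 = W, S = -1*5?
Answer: 26244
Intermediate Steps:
S = -5
J(E, W) = -2 + W
w(M) = 4*M**2 (w(M) = (2*M)*(2*M) = 4*M**2)
((-4*I(-5, 6))*J(0, S) + 137)*w(9) = ((-4*(-2))*(-2 - 5) + 137)*(4*9**2) = (8*(-7) + 137)*(4*81) = (-56 + 137)*324 = 81*324 = 26244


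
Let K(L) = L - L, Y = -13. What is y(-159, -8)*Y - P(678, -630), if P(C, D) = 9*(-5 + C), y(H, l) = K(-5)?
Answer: -6057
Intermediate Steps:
K(L) = 0
y(H, l) = 0
P(C, D) = -45 + 9*C
y(-159, -8)*Y - P(678, -630) = 0*(-13) - (-45 + 9*678) = 0 - (-45 + 6102) = 0 - 1*6057 = 0 - 6057 = -6057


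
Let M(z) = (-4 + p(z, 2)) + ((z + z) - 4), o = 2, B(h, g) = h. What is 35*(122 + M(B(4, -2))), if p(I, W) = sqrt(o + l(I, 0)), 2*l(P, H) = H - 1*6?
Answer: 4270 + 35*I ≈ 4270.0 + 35.0*I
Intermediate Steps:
l(P, H) = -3 + H/2 (l(P, H) = (H - 1*6)/2 = (H - 6)/2 = (-6 + H)/2 = -3 + H/2)
p(I, W) = I (p(I, W) = sqrt(2 + (-3 + (1/2)*0)) = sqrt(2 + (-3 + 0)) = sqrt(2 - 3) = sqrt(-1) = I)
M(z) = -8 + I + 2*z (M(z) = (-4 + I) + ((z + z) - 4) = (-4 + I) + (2*z - 4) = (-4 + I) + (-4 + 2*z) = -8 + I + 2*z)
35*(122 + M(B(4, -2))) = 35*(122 + (-8 + I + 2*4)) = 35*(122 + (-8 + I + 8)) = 35*(122 + I) = 4270 + 35*I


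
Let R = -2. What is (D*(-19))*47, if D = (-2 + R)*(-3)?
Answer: -10716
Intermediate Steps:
D = 12 (D = (-2 - 2)*(-3) = -4*(-3) = 12)
(D*(-19))*47 = (12*(-19))*47 = -228*47 = -10716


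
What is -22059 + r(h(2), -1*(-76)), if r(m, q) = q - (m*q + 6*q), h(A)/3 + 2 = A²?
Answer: -22895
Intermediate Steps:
h(A) = -6 + 3*A²
r(m, q) = -5*q - m*q (r(m, q) = q - (6*q + m*q) = q + (-6*q - m*q) = -5*q - m*q)
-22059 + r(h(2), -1*(-76)) = -22059 - (-1*(-76))*(5 + (-6 + 3*2²)) = -22059 - 1*76*(5 + (-6 + 3*4)) = -22059 - 1*76*(5 + (-6 + 12)) = -22059 - 1*76*(5 + 6) = -22059 - 1*76*11 = -22059 - 836 = -22895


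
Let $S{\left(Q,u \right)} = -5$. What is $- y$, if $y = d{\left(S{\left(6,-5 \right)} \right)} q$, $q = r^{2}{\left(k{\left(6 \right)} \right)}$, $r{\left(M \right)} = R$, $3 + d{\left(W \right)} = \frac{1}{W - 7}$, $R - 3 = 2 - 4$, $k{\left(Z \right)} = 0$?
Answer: $\frac{37}{12} \approx 3.0833$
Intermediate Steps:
$R = 1$ ($R = 3 + \left(2 - 4\right) = 3 - 2 = 1$)
$d{\left(W \right)} = -3 + \frac{1}{-7 + W}$ ($d{\left(W \right)} = -3 + \frac{1}{W - 7} = -3 + \frac{1}{-7 + W}$)
$r{\left(M \right)} = 1$
$q = 1$ ($q = 1^{2} = 1$)
$y = - \frac{37}{12}$ ($y = \frac{22 - -15}{-7 - 5} \cdot 1 = \frac{22 + 15}{-12} \cdot 1 = \left(- \frac{1}{12}\right) 37 \cdot 1 = \left(- \frac{37}{12}\right) 1 = - \frac{37}{12} \approx -3.0833$)
$- y = \left(-1\right) \left(- \frac{37}{12}\right) = \frac{37}{12}$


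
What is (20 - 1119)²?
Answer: 1207801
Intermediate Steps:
(20 - 1119)² = (-1099)² = 1207801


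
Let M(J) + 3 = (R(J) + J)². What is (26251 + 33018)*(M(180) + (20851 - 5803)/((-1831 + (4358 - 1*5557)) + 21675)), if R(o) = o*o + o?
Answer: 35938821599501709/565 ≈ 6.3609e+13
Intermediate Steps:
R(o) = o + o² (R(o) = o² + o = o + o²)
M(J) = -3 + (J + J*(1 + J))² (M(J) = -3 + (J*(1 + J) + J)² = -3 + (J + J*(1 + J))²)
(26251 + 33018)*(M(180) + (20851 - 5803)/((-1831 + (4358 - 1*5557)) + 21675)) = (26251 + 33018)*((-3 + 180²*(2 + 180)²) + (20851 - 5803)/((-1831 + (4358 - 1*5557)) + 21675)) = 59269*((-3 + 32400*182²) + 15048/((-1831 + (4358 - 5557)) + 21675)) = 59269*((-3 + 32400*33124) + 15048/((-1831 - 1199) + 21675)) = 59269*((-3 + 1073217600) + 15048/(-3030 + 21675)) = 59269*(1073217597 + 15048/18645) = 59269*(1073217597 + 15048*(1/18645)) = 59269*(1073217597 + 456/565) = 59269*(606367942761/565) = 35938821599501709/565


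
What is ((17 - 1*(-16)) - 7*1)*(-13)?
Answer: -338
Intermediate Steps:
((17 - 1*(-16)) - 7*1)*(-13) = ((17 + 16) - 7)*(-13) = (33 - 7)*(-13) = 26*(-13) = -338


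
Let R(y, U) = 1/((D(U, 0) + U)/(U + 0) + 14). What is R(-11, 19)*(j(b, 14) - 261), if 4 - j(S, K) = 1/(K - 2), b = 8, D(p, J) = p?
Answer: -3085/192 ≈ -16.068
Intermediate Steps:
j(S, K) = 4 - 1/(-2 + K) (j(S, K) = 4 - 1/(K - 2) = 4 - 1/(-2 + K))
R(y, U) = 1/16 (R(y, U) = 1/((U + U)/(U + 0) + 14) = 1/((2*U)/U + 14) = 1/(2 + 14) = 1/16)
R(-11, 19)*(j(b, 14) - 261) = ((-9 + 4*14)/(-2 + 14) - 261)/16 = ((-9 + 56)/12 - 261)/16 = ((1/12)*47 - 261)/16 = (47/12 - 261)/16 = (1/16)*(-3085/12) = -3085/192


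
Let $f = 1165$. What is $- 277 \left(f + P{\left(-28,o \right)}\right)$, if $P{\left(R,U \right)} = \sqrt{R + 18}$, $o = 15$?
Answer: $-322705 - 277 i \sqrt{10} \approx -3.2271 \cdot 10^{5} - 875.95 i$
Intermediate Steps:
$P{\left(R,U \right)} = \sqrt{18 + R}$
$- 277 \left(f + P{\left(-28,o \right)}\right) = - 277 \left(1165 + \sqrt{18 - 28}\right) = - 277 \left(1165 + \sqrt{-10}\right) = - 277 \left(1165 + i \sqrt{10}\right) = -322705 - 277 i \sqrt{10}$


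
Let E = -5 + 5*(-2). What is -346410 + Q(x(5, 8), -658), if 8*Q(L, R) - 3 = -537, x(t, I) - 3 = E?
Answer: -1385907/4 ≈ -3.4648e+5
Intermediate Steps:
E = -15 (E = -5 - 10 = -15)
x(t, I) = -12 (x(t, I) = 3 - 15 = -12)
Q(L, R) = -267/4 (Q(L, R) = 3/8 + (⅛)*(-537) = 3/8 - 537/8 = -267/4)
-346410 + Q(x(5, 8), -658) = -346410 - 267/4 = -1385907/4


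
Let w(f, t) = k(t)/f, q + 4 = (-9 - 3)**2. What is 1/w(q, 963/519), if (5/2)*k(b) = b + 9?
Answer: 30275/939 ≈ 32.242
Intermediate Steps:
k(b) = 18/5 + 2*b/5 (k(b) = 2*(b + 9)/5 = 2*(9 + b)/5 = 18/5 + 2*b/5)
q = 140 (q = -4 + (-9 - 3)**2 = -4 + (-12)**2 = -4 + 144 = 140)
w(f, t) = (18/5 + 2*t/5)/f
1/w(q, 963/519) = 1/((2/5)*(9 + 963/519)/140) = 1/((2/5)*(1/140)*(9 + 963*(1/519))) = 1/((2/5)*(1/140)*(9 + 321/173)) = 1/((2/5)*(1/140)*(1878/173)) = 1/(939/30275) = 30275/939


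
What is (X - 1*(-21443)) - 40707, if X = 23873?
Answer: 4609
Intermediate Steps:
(X - 1*(-21443)) - 40707 = (23873 - 1*(-21443)) - 40707 = (23873 + 21443) - 40707 = 45316 - 40707 = 4609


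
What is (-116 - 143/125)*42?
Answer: -615006/125 ≈ -4920.0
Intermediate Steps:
(-116 - 143/125)*42 = -14643/125*42 = -615006/125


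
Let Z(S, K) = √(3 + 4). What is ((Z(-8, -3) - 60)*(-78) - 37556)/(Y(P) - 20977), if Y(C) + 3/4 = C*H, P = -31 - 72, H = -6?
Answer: 131504/81439 + 312*√7/81439 ≈ 1.6249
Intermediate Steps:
Z(S, K) = √7
P = -103
Y(C) = -¾ - 6*C (Y(C) = -¾ + C*(-6) = -¾ - 6*C)
((Z(-8, -3) - 60)*(-78) - 37556)/(Y(P) - 20977) = ((√7 - 60)*(-78) - 37556)/((-¾ - 6*(-103)) - 20977) = ((-60 + √7)*(-78) - 37556)/((-¾ + 618) - 20977) = ((4680 - 78*√7) - 37556)/(2469/4 - 20977) = (-32876 - 78*√7)/(-81439/4) = (-32876 - 78*√7)*(-4/81439) = 131504/81439 + 312*√7/81439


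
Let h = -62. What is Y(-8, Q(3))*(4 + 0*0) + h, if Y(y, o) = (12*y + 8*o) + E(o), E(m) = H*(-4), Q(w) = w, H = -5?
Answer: -270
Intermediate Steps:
E(m) = 20 (E(m) = -5*(-4) = 20)
Y(y, o) = 20 + 8*o + 12*y (Y(y, o) = (12*y + 8*o) + 20 = (8*o + 12*y) + 20 = 20 + 8*o + 12*y)
Y(-8, Q(3))*(4 + 0*0) + h = (20 + 8*3 + 12*(-8))*(4 + 0*0) - 62 = (20 + 24 - 96)*(4 + 0) - 62 = -52*4 - 62 = -208 - 62 = -270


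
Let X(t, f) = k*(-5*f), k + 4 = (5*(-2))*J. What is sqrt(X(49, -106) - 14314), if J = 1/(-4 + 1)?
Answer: 7*I*sqrt(2694)/3 ≈ 121.11*I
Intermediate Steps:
J = -1/3 (J = 1/(-3) = -1/3 ≈ -0.33333)
k = -2/3 (k = -4 + (5*(-2))*(-1/3) = -4 - 10*(-1/3) = -4 + 10/3 = -2/3 ≈ -0.66667)
X(t, f) = 10*f/3 (X(t, f) = -(-10)*f/3 = 10*f/3)
sqrt(X(49, -106) - 14314) = sqrt((10/3)*(-106) - 14314) = sqrt(-1060/3 - 14314) = sqrt(-44002/3) = 7*I*sqrt(2694)/3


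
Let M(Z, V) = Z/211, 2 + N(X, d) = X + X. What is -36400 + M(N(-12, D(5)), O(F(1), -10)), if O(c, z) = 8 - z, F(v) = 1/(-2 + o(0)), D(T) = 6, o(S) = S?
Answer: -7680426/211 ≈ -36400.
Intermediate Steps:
F(v) = -1/2 (F(v) = 1/(-2 + 0) = 1/(-2) = -1/2)
N(X, d) = -2 + 2*X (N(X, d) = -2 + (X + X) = -2 + 2*X)
M(Z, V) = Z/211 (M(Z, V) = Z*(1/211) = Z/211)
-36400 + M(N(-12, D(5)), O(F(1), -10)) = -36400 + (-2 + 2*(-12))/211 = -36400 + (-2 - 24)/211 = -36400 + (1/211)*(-26) = -36400 - 26/211 = -7680426/211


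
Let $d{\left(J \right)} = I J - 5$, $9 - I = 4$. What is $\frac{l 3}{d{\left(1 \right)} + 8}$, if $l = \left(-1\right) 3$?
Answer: $- \frac{9}{8} \approx -1.125$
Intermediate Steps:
$I = 5$ ($I = 9 - 4 = 5$)
$d{\left(J \right)} = -5 + 5 J$ ($d{\left(J \right)} = 5 J - 5 = -5 + 5 J$)
$l = -3$
$\frac{l 3}{d{\left(1 \right)} + 8} = \frac{\left(-3\right) 3}{\left(-5 + 5 \cdot 1\right) + 8} = - \frac{9}{\left(-5 + 5\right) + 8} = - \frac{9}{0 + 8} = - \frac{9}{8}$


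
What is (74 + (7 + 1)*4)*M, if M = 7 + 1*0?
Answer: 742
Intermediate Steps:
M = 7 (M = 7 + 0 = 7)
(74 + (7 + 1)*4)*M = (74 + (7 + 1)*4)*7 = (74 + 8*4)*7 = (74 + 32)*7 = 106*7 = 742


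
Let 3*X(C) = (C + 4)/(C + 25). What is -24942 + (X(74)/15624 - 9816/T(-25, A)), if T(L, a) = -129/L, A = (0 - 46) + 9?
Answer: -892726408169/33255684 ≈ -26844.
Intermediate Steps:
A = -37 (A = -46 + 9 = -37)
X(C) = (4 + C)/(3*(25 + C)) (X(C) = ((C + 4)/(C + 25))/3 = ((4 + C)/(25 + C))/3 = (4 + C)/(3*(25 + C)))
-24942 + (X(74)/15624 - 9816/T(-25, A)) = -24942 + (((4 + 74)/(3*(25 + 74)))/15624 - 9816/((-129/(-25)))) = -24942 + (((⅓)*78/99)*(1/15624) - 9816/((-129*(-1/25)))) = -24942 + (((⅓)*(1/99)*78)*(1/15624) - 9816/129/25) = -24942 + ((26/99)*(1/15624) - 9816*25/129) = -24942 + (13/773388 - 81800/43) = -24942 - 63263137841/33255684 = -892726408169/33255684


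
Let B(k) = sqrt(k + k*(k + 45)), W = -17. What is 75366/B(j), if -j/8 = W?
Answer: 37683*sqrt(1547)/3094 ≈ 479.04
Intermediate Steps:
j = 136 (j = -8*(-17) = 136)
B(k) = sqrt(k + k*(45 + k))
75366/B(j) = 75366/(sqrt(136*(46 + 136))) = 75366/(sqrt(136*182)) = 75366/(sqrt(24752)) = 75366/((4*sqrt(1547))) = 75366*(sqrt(1547)/6188) = 37683*sqrt(1547)/3094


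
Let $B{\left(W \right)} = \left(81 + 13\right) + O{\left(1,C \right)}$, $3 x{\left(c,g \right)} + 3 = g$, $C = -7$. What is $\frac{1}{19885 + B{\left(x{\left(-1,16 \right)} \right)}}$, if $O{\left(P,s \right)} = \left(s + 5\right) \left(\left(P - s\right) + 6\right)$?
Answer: $\frac{1}{19951} \approx 5.0123 \cdot 10^{-5}$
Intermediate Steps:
$x{\left(c,g \right)} = -1 + \frac{g}{3}$
$O{\left(P,s \right)} = \left(5 + s\right) \left(6 + P - s\right)$
$B{\left(W \right)} = 66$ ($B{\left(W \right)} = \left(81 + 13\right) + \left(30 - 7 - \left(-7\right)^{2} + 5 \cdot 1 + 1 \left(-7\right)\right) = 94 - 28 = 66$)
$\frac{1}{19885 + B{\left(x{\left(-1,16 \right)} \right)}} = \frac{1}{19885 + 66} = \frac{1}{19951}$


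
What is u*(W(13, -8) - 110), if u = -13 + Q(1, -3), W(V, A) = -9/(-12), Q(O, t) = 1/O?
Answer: 1311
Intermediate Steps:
W(V, A) = ¾ (W(V, A) = -9*(-1/12) = ¾)
u = -12 (u = -13 + 1/1 = -13 + 1 = -12)
u*(W(13, -8) - 110) = -12*(¾ - 110) = -12*(-437/4) = 1311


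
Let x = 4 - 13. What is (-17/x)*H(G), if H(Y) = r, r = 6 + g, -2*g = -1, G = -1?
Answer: 221/18 ≈ 12.278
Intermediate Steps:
g = ½ (g = -½*(-1) = ½ ≈ 0.50000)
r = 13/2 (r = 6 + ½ = 13/2 ≈ 6.5000)
H(Y) = 13/2
x = -9
(-17/x)*H(G) = -17/(-9)*(13/2) = -17*(-⅑)*(13/2) = (17/9)*(13/2) = 221/18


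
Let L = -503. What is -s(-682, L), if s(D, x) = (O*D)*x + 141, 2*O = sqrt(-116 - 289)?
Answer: -141 - 1543707*I*sqrt(5) ≈ -141.0 - 3.4518e+6*I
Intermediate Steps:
O = 9*I*sqrt(5)/2 (O = sqrt(-116 - 289)/2 = sqrt(-405)/2 = (9*I*sqrt(5))/2 = 9*I*sqrt(5)/2 ≈ 10.062*I)
s(D, x) = 141 + 9*I*D*x*sqrt(5)/2 (s(D, x) = ((9*I*sqrt(5)/2)*D)*x + 141 = (9*I*D*sqrt(5)/2)*x + 141 = 9*I*D*x*sqrt(5)/2 + 141 = 141 + 9*I*D*x*sqrt(5)/2)
-s(-682, L) = -(141 + (9/2)*I*(-682)*(-503)*sqrt(5)) = -(141 + 1543707*I*sqrt(5)) = -141 - 1543707*I*sqrt(5)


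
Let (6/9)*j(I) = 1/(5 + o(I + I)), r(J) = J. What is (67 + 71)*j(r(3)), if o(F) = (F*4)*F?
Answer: 207/149 ≈ 1.3893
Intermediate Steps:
o(F) = 4*F² (o(F) = (4*F)*F = 4*F²)
j(I) = 3/(2*(5 + 16*I²)) (j(I) = 3/(2*(5 + 4*(I + I)²)) = 3/(2*(5 + 4*(2*I)²)) = 3/(2*(5 + 4*(4*I²))) = 3/(2*(5 + 16*I²)))
(67 + 71)*j(r(3)) = (67 + 71)*(3/(2*(5 + 16*3²))) = 138*(3/(2*(5 + 16*9))) = 138*(3/(2*(5 + 144))) = 138*((3/2)/149) = 138*((3/2)*(1/149)) = 138*(3/298) = 207/149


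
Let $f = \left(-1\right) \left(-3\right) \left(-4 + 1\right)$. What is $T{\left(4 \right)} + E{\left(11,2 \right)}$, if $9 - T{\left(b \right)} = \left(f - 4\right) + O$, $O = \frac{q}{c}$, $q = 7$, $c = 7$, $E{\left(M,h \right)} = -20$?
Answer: $1$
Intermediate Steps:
$f = -9$ ($f = 3 \left(-3\right) = -9$)
$O = 1$ ($O = \frac{7}{7} = 7 \cdot \frac{1}{7} = 1$)
$T{\left(b \right)} = 21$ ($T{\left(b \right)} = 9 - \left(\left(-9 - 4\right) + 1\right) = 9 - \left(-13 + 1\right) = 9 - -12 = 9 + 12 = 21$)
$T{\left(4 \right)} + E{\left(11,2 \right)} = 21 - 20 = 1$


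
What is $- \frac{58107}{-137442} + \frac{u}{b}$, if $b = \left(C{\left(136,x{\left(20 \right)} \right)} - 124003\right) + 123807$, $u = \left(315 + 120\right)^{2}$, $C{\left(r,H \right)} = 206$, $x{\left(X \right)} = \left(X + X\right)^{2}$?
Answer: $\frac{433467392}{22907} \approx 18923.0$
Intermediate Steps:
$x{\left(X \right)} = 4 X^{2}$ ($x{\left(X \right)} = \left(2 X\right)^{2} = 4 X^{2}$)
$u = 189225$ ($u = 435^{2} = 189225$)
$b = 10$ ($b = \left(206 - 124003\right) + 123807 = -123797 + 123807 = 10$)
$- \frac{58107}{-137442} + \frac{u}{b} = - \frac{58107}{-137442} + \frac{189225}{10} = \left(-58107\right) \left(- \frac{1}{137442}\right) + 189225 \cdot \frac{1}{10} = \frac{19369}{45814} + \frac{37845}{2} = \frac{433467392}{22907}$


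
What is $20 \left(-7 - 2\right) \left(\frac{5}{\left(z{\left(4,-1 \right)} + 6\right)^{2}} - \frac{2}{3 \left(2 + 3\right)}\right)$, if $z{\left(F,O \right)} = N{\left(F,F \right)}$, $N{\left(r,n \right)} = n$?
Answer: $15$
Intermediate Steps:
$z{\left(F,O \right)} = F$
$20 \left(-7 - 2\right) \left(\frac{5}{\left(z{\left(4,-1 \right)} + 6\right)^{2}} - \frac{2}{3 \left(2 + 3\right)}\right) = 20 \left(-7 - 2\right) \left(\frac{5}{\left(4 + 6\right)^{2}} - \frac{2}{3 \left(2 + 3\right)}\right) = 20 \left(- 9 \left(\frac{5}{10^{2}} - \frac{2}{3 \cdot 5}\right)\right) = 20 \left(- 9 \left(\frac{5}{100} - \frac{2}{15}\right)\right) = 20 \left(- 9 \left(5 \cdot \frac{1}{100} - \frac{2}{15}\right)\right) = 20 \left(- 9 \left(\frac{1}{20} - \frac{2}{15}\right)\right) = 20 \left(\left(-9\right) \left(- \frac{1}{12}\right)\right) = 20 \cdot \frac{3}{4} = 15$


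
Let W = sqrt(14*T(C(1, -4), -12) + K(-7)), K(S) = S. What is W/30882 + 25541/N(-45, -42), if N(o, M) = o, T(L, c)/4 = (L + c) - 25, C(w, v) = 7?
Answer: -25541/45 + I*sqrt(1687)/30882 ≈ -567.58 + 0.00133*I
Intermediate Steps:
T(L, c) = -100 + 4*L + 4*c (T(L, c) = 4*((L + c) - 25) = 4*(-25 + L + c) = -100 + 4*L + 4*c)
W = I*sqrt(1687) (W = sqrt(14*(-100 + 4*7 + 4*(-12)) - 7) = sqrt(14*(-100 + 28 - 48) - 7) = sqrt(14*(-120) - 7) = sqrt(-1680 - 7) = sqrt(-1687) = I*sqrt(1687) ≈ 41.073*I)
W/30882 + 25541/N(-45, -42) = (I*sqrt(1687))/30882 + 25541/(-45) = (I*sqrt(1687))*(1/30882) + 25541*(-1/45) = I*sqrt(1687)/30882 - 25541/45 = -25541/45 + I*sqrt(1687)/30882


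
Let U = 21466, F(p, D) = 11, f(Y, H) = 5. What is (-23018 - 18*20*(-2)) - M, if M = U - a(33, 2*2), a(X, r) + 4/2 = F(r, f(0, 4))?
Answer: -43755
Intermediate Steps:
a(X, r) = 9 (a(X, r) = -2 + 11 = 9)
M = 21457 (M = 21466 - 1*9 = 21466 - 9 = 21457)
(-23018 - 18*20*(-2)) - M = (-23018 - 18*20*(-2)) - 1*21457 = (-23018 - 360*(-2)) - 21457 = (-23018 - 1*(-720)) - 21457 = (-23018 + 720) - 21457 = -22298 - 21457 = -43755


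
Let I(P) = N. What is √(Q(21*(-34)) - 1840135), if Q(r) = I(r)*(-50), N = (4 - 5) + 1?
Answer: I*√1840135 ≈ 1356.5*I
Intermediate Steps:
N = 0 (N = -1 + 1 = 0)
I(P) = 0
Q(r) = 0 (Q(r) = 0*(-50) = 0)
√(Q(21*(-34)) - 1840135) = √(0 - 1840135) = √(-1840135) = I*√1840135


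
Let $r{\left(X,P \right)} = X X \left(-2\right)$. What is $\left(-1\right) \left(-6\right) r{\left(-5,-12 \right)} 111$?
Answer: $-33300$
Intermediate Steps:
$r{\left(X,P \right)} = - 2 X^{2}$ ($r{\left(X,P \right)} = X^{2} \left(-2\right) = - 2 X^{2}$)
$\left(-1\right) \left(-6\right) r{\left(-5,-12 \right)} 111 = \left(-1\right) \left(-6\right) \left(- 2 \left(-5\right)^{2}\right) 111 = 6 \left(\left(-2\right) 25\right) 111 = 6 \left(-50\right) 111 = \left(-300\right) 111 = -33300$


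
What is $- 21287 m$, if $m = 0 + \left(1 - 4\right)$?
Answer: $63861$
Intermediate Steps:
$m = -3$ ($m = 0 + \left(1 - 4\right) = 0 - 3 = -3$)
$- 21287 m = \left(-21287\right) \left(-3\right) = 63861$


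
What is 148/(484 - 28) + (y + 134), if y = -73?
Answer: 6991/114 ≈ 61.325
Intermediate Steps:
148/(484 - 28) + (y + 134) = 148/(484 - 28) + (-73 + 134) = 148/456 + 61 = 148*(1/456) + 61 = 37/114 + 61 = 6991/114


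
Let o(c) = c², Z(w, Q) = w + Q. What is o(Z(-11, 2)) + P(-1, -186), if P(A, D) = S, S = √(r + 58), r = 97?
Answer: 81 + √155 ≈ 93.450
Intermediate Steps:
Z(w, Q) = Q + w
S = √155 (S = √(97 + 58) = √155 ≈ 12.450)
P(A, D) = √155
o(Z(-11, 2)) + P(-1, -186) = (2 - 11)² + √155 = (-9)² + √155 = 81 + √155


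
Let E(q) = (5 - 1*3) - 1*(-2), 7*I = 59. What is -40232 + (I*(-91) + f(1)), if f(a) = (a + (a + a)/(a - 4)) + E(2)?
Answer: -122984/3 ≈ -40995.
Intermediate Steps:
I = 59/7 (I = (⅐)*59 = 59/7 ≈ 8.4286)
E(q) = 4 (E(q) = (5 - 3) + 2 = 2 + 2 = 4)
f(a) = 4 + a + 2*a/(-4 + a) (f(a) = (a + (a + a)/(a - 4)) + 4 = (a + (2*a)/(-4 + a)) + 4 = (a + 2*a/(-4 + a)) + 4 = 4 + a + 2*a/(-4 + a))
-40232 + (I*(-91) + f(1)) = -40232 + ((59/7)*(-91) + (-16 + 1² + 2*1)/(-4 + 1)) = -40232 + (-767 + (-16 + 1 + 2)/(-3)) = -40232 + (-767 - ⅓*(-13)) = -40232 + (-767 + 13/3) = -40232 - 2288/3 = -122984/3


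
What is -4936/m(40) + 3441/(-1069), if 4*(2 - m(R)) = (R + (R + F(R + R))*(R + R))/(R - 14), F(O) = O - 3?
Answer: 64641883/1228281 ≈ 52.628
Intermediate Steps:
F(O) = -3 + O
m(R) = 2 - (R + 2*R*(-3 + 3*R))/(4*(-14 + R)) (m(R) = 2 - (R + (R + (-3 + (R + R)))*(R + R))/(4*(R - 14)) = 2 - (R + (R + (-3 + 2*R))*(2*R))/(4*(-14 + R)) = 2 - (R + (-3 + 3*R)*(2*R))/(4*(-14 + R)) = 2 - (R + 2*R*(-3 + 3*R))/(4*(-14 + R)))
-4936/m(40) + 3441/(-1069) = -4936*4*(-14 + 40)/(-112 - 6*40² + 13*40) + 3441/(-1069) = -4936*104/(-112 - 6*1600 + 520) + 3441*(-1/1069) = -4936*104/(-112 - 9600 + 520) - 3441/1069 = -4936/((¼)*(1/26)*(-9192)) - 3441/1069 = -4936/(-1149/13) - 3441/1069 = -4936*(-13/1149) - 3441/1069 = 64168/1149 - 3441/1069 = 64641883/1228281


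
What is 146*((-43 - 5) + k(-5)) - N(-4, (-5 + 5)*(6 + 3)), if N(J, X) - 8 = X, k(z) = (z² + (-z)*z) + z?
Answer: -7746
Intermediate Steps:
k(z) = z (k(z) = (z² - z²) + z = 0 + z = z)
N(J, X) = 8 + X
146*((-43 - 5) + k(-5)) - N(-4, (-5 + 5)*(6 + 3)) = 146*((-43 - 5) - 5) - (8 + (-5 + 5)*(6 + 3)) = 146*(-48 - 5) - (8 + 0*9) = 146*(-53) - (8 + 0) = -7738 - 1*8 = -7738 - 8 = -7746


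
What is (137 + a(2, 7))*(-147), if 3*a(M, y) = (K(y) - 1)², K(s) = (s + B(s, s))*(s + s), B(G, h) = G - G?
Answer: -481180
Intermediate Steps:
B(G, h) = 0
K(s) = 2*s² (K(s) = (s + 0)*(s + s) = s*(2*s) = 2*s²)
a(M, y) = (-1 + 2*y²)²/3 (a(M, y) = (2*y² - 1)²/3 = (-1 + 2*y²)²/3)
(137 + a(2, 7))*(-147) = (137 + (-1 + 2*7²)²/3)*(-147) = (137 + (-1 + 2*49)²/3)*(-147) = (137 + (-1 + 98)²/3)*(-147) = (137 + (⅓)*97²)*(-147) = (137 + (⅓)*9409)*(-147) = (137 + 9409/3)*(-147) = (9820/3)*(-147) = -481180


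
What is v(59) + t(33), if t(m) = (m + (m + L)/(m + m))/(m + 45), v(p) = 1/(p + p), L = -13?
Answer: 33064/75933 ≈ 0.43544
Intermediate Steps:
v(p) = 1/(2*p)
t(m) = (m + (-13 + m)/(2*m))/(45 + m) (t(m) = (m + (m - 13)/(m + m))/(m + 45) = (m + (-13 + m)/((2*m)))/(45 + m) = (m + (-13 + m)*(1/(2*m)))/(45 + m) = (m + (-13 + m)/(2*m))/(45 + m))
v(59) + t(33) = (½)/59 + (½)*(-13 + 33 + 2*33²)/(33*(45 + 33)) = (½)*(1/59) + (½)*(1/33)*(-13 + 33 + 2*1089)/78 = 1/118 + (½)*(1/33)*(1/78)*(-13 + 33 + 2178) = 1/118 + (½)*(1/33)*(1/78)*2198 = 1/118 + 1099/2574 = 33064/75933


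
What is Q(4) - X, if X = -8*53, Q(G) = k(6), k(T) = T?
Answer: 430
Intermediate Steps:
Q(G) = 6
X = -424 (X = -1*424 = -424)
Q(4) - X = 6 - 1*(-424) = 6 + 424 = 430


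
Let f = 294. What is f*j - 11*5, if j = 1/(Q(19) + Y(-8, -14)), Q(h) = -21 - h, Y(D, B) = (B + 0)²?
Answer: -1381/26 ≈ -53.115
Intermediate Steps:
Y(D, B) = B²
j = 1/156 (j = 1/((-21 - 1*19) + (-14)²) = 1/((-21 - 19) + 196) = 1/(-40 + 196) = 1/156 ≈ 0.0064103)
f*j - 11*5 = 294*(1/156) - 11*5 = 49/26 - 55 = -1381/26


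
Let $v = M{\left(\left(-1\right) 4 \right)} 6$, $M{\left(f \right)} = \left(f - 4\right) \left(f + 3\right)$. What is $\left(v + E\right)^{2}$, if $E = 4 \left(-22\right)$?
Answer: $1600$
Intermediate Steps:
$M{\left(f \right)} = \left(-4 + f\right) \left(3 + f\right)$
$v = 48$ ($v = \left(-12 + \left(\left(-1\right) 4\right)^{2} - \left(-1\right) 4\right) 6 = \left(-12 + \left(-4\right)^{2} - -4\right) 6 = \left(-12 + 16 + 4\right) 6 = 8 \cdot 6 = 48$)
$E = -88$
$\left(v + E\right)^{2} = \left(48 - 88\right)^{2} = \left(-40\right)^{2} = 1600$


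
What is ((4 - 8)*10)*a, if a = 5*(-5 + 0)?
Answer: 1000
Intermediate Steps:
a = -25 (a = 5*(-5) = -25)
((4 - 8)*10)*a = ((4 - 8)*10)*(-25) = -4*10*(-25) = -40*(-25) = 1000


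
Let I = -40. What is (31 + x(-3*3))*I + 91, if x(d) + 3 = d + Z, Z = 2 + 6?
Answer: -989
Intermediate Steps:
Z = 8
x(d) = 5 + d (x(d) = -3 + (d + 8) = -3 + (8 + d) = 5 + d)
(31 + x(-3*3))*I + 91 = (31 + (5 - 3*3))*(-40) + 91 = (31 + (5 - 9))*(-40) + 91 = (31 - 4)*(-40) + 91 = 27*(-40) + 91 = -1080 + 91 = -989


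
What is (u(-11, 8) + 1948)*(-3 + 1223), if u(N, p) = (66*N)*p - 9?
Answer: -4720180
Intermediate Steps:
u(N, p) = -9 + 66*N*p (u(N, p) = 66*N*p - 9 = -9 + 66*N*p)
(u(-11, 8) + 1948)*(-3 + 1223) = ((-9 + 66*(-11)*8) + 1948)*(-3 + 1223) = ((-9 - 5808) + 1948)*1220 = (-5817 + 1948)*1220 = -3869*1220 = -4720180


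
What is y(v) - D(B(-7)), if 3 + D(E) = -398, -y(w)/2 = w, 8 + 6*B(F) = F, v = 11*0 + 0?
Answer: 401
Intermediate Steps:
v = 0 (v = 0 + 0 = 0)
B(F) = -4/3 + F/6
y(w) = -2*w
D(E) = -401 (D(E) = -3 - 398 = -401)
y(v) - D(B(-7)) = -2*0 - 1*(-401) = 0 + 401 = 401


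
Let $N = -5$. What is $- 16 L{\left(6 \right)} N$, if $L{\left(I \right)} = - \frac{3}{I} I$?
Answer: $-240$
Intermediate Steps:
$L{\left(I \right)} = -3$
$- 16 L{\left(6 \right)} N = \left(-16\right) \left(-3\right) \left(-5\right) = 48 \left(-5\right) = -240$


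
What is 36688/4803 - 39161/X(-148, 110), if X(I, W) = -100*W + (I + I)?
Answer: 602517931/54254688 ≈ 11.105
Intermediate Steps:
X(I, W) = -100*W + 2*I
36688/4803 - 39161/X(-148, 110) = 36688/4803 - 39161/(-100*110 + 2*(-148)) = 36688*(1/4803) - 39161/(-11000 - 296) = 36688/4803 - 39161/(-11296) = 36688/4803 - 39161*(-1/11296) = 36688/4803 + 39161/11296 = 602517931/54254688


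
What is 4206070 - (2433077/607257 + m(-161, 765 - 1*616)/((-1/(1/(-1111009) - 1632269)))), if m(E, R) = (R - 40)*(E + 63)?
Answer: 11766279630269944454845/674667992313 ≈ 1.7440e+10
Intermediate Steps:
m(E, R) = (-40 + R)*(63 + E)
4206070 - (2433077/607257 + m(-161, 765 - 1*616)/((-1/(1/(-1111009) - 1632269)))) = 4206070 - (2433077/607257 + (-2520 - 40*(-161) + 63*(765 - 1*616) - 161*(765 - 1*616))/((-1/(1/(-1111009) - 1632269)))) = 4206070 - (2433077*(1/607257) + (-2520 + 6440 + 63*(765 - 616) - 161*(765 - 616))/((-1/(-1/1111009 - 1632269)))) = 4206070 - (2433077/607257 + (-2520 + 6440 + 63*149 - 161*149)/((-1/(-1813465549422/1111009)))) = 4206070 - (2433077/607257 + (-2520 + 6440 + 9387 - 23989)/((-1*(-1111009/1813465549422)))) = 4206070 - (2433077/607257 - 10682/1111009/1813465549422) = 4206070 - (2433077/607257 - 10682*1813465549422/1111009) = 4206070 - (2433077/607257 - 19371438998925804/1111009) = 4206070 - 1*(-11763441929467516514935/674667992313) = 4206070 + 11763441929467516514935/674667992313 = 11766279630269944454845/674667992313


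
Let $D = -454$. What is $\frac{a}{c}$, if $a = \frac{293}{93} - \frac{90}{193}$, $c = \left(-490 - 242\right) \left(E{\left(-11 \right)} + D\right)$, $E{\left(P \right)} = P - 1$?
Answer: $\frac{48179}{6122619288} \approx 7.869 \cdot 10^{-6}$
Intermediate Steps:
$E{\left(P \right)} = -1 + P$ ($E{\left(P \right)} = P - 1 = -1 + P$)
$c = 341112$ ($c = \left(-490 - 242\right) \left(\left(-1 - 11\right) - 454\right) = - 732 \left(-12 - 454\right) = \left(-732\right) \left(-466\right) = 341112$)
$a = \frac{48179}{17949}$ ($a = 293 \cdot \frac{1}{93} - \frac{90}{193} = \frac{293}{93} - \frac{90}{193} = \frac{48179}{17949} \approx 2.6842$)
$\frac{a}{c} = \frac{48179}{17949 \cdot 341112} = \frac{48179}{17949} \cdot \frac{1}{341112} = \frac{48179}{6122619288}$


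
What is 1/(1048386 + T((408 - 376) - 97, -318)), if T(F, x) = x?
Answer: 1/1048068 ≈ 9.5414e-7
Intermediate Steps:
1/(1048386 + T((408 - 376) - 97, -318)) = 1/(1048386 - 318) = 1/1048068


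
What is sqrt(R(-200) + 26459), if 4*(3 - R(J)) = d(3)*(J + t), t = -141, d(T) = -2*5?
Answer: 3*sqrt(11382)/2 ≈ 160.03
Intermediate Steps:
d(T) = -10
R(J) = -699/2 + 5*J/2 (R(J) = 3 - (-5)*(J - 141)/2 = 3 - (-5)*(-141 + J)/2 = 3 - (1410 - 10*J)/4 = 3 + (-705/2 + 5*J/2) = -699/2 + 5*J/2)
sqrt(R(-200) + 26459) = sqrt((-699/2 + (5/2)*(-200)) + 26459) = sqrt((-699/2 - 500) + 26459) = sqrt(-1699/2 + 26459) = sqrt(51219/2) = 3*sqrt(11382)/2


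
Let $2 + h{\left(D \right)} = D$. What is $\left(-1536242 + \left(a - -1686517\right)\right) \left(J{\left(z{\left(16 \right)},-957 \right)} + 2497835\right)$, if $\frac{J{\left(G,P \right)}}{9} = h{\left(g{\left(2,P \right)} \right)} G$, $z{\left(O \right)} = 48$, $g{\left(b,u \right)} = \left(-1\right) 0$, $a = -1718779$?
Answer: $-3916509001384$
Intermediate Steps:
$g{\left(b,u \right)} = 0$
$h{\left(D \right)} = -2 + D$
$J{\left(G,P \right)} = - 18 G$ ($J{\left(G,P \right)} = 9 \left(-2 + 0\right) G = 9 \left(- 2 G\right) = - 18 G$)
$\left(-1536242 + \left(a - -1686517\right)\right) \left(J{\left(z{\left(16 \right)},-957 \right)} + 2497835\right) = \left(-1536242 - 32262\right) \left(\left(-18\right) 48 + 2497835\right) = \left(-1536242 + \left(-1718779 + 1686517\right)\right) \left(-864 + 2497835\right) = \left(-1536242 - 32262\right) 2496971 = \left(-1568504\right) 2496971 = -3916509001384$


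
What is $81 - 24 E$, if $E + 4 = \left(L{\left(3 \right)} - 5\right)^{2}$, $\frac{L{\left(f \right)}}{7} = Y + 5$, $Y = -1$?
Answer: $-12519$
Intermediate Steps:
$L{\left(f \right)} = 28$ ($L{\left(f \right)} = 7 \left(-1 + 5\right) = 7 \cdot 4 = 28$)
$E = 525$ ($E = -4 + \left(28 - 5\right)^{2} = -4 + 23^{2} = -4 + 529 = 525$)
$81 - 24 E = 81 - 12600 = -12519$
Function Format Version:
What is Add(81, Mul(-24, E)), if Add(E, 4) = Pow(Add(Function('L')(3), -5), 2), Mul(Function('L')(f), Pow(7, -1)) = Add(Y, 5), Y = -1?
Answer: -12519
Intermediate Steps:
Function('L')(f) = 28 (Function('L')(f) = Mul(7, Add(-1, 5)) = Mul(7, 4) = 28)
E = 525 (E = Add(-4, Pow(Add(28, -5), 2)) = Add(-4, Pow(23, 2)) = Add(-4, 529) = 525)
Add(81, Mul(-24, E)) = Add(81, Mul(-24, 525)) = Add(81, -12600) = -12519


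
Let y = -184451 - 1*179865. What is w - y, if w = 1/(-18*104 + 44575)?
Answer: 15557386149/42703 ≈ 3.6432e+5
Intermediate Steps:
y = -364316 (y = -184451 - 179865 = -364316)
w = 1/42703 (w = 1/(-1872 + 44575) = 1/42703 ≈ 2.3418e-5)
w - y = 1/42703 - 1*(-364316) = 1/42703 + 364316 = 15557386149/42703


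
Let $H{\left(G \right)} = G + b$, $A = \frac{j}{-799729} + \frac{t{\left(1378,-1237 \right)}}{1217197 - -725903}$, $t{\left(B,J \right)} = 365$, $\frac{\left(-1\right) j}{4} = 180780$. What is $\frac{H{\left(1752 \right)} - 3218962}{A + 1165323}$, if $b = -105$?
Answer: $- \frac{999911529429113700}{362171813304900157} \approx -2.7609$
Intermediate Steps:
$j = -723120$ ($j = \left(-4\right) 180780 = -723120$)
$A = \frac{281077274617}{310790683980}$ ($A = - \frac{723120}{-799729} + \frac{365}{1217197 - -725903} = \left(-723120\right) \left(- \frac{1}{799729}\right) + \frac{365}{1217197 + 725903} = \frac{723120}{799729} + \frac{365}{1943100} = \frac{723120}{799729} + 365 \cdot \frac{1}{1943100} = \frac{723120}{799729} + \frac{73}{388620} = \frac{281077274617}{310790683980} \approx 0.90439$)
$H{\left(G \right)} = -105 + G$ ($H{\left(G \right)} = G - 105 = -105 + G$)
$\frac{H{\left(1752 \right)} - 3218962}{A + 1165323} = \frac{\left(-105 + 1752\right) - 3218962}{\frac{281077274617}{310790683980} + 1165323} = \frac{1647 - 3218962}{\frac{362171813304900157}{310790683980}} = \left(-3217315\right) \frac{310790683980}{362171813304900157} = - \frac{999911529429113700}{362171813304900157}$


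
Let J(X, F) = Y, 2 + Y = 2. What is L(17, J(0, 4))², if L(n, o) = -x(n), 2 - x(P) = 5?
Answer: 9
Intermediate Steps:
x(P) = -3 (x(P) = 2 - 1*5 = 2 - 5 = -3)
Y = 0 (Y = -2 + 2 = 0)
J(X, F) = 0
L(n, o) = 3 (L(n, o) = -1*(-3) = 3)
L(17, J(0, 4))² = 3² = 9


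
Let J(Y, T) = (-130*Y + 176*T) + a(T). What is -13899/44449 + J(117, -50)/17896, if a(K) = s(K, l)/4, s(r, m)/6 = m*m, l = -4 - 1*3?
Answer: -2625379985/1590918608 ≈ -1.6502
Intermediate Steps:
l = -7 (l = -4 - 3 = -7)
s(r, m) = 6*m**2 (s(r, m) = 6*(m*m) = 6*m**2)
a(K) = 147/2 (a(K) = (6*(-7)**2)/4 = (6*49)*(1/4) = 294*(1/4) = 147/2)
J(Y, T) = 147/2 - 130*Y + 176*T (J(Y, T) = (-130*Y + 176*T) + 147/2 = 147/2 - 130*Y + 176*T)
-13899/44449 + J(117, -50)/17896 = -13899/44449 + (147/2 - 130*117 + 176*(-50))/17896 = -13899*1/44449 + (147/2 - 15210 - 8800)*(1/17896) = -13899/44449 - 47873/2*1/17896 = -13899/44449 - 47873/35792 = -2625379985/1590918608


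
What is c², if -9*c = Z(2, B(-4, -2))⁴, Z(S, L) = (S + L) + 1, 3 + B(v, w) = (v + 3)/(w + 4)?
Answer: 1/20736 ≈ 4.8225e-5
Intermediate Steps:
B(v, w) = -3 + (3 + v)/(4 + w) (B(v, w) = -3 + (v + 3)/(w + 4) = -3 + (3 + v)/(4 + w))
Z(S, L) = 1 + L + S (Z(S, L) = (L + S) + 1 = 1 + L + S)
c = -1/144 (c = -(1 + (-9 - 4 - 3*(-2))/(4 - 2) + 2)⁴/9 = -(1 + (-9 - 4 + 6)/2 + 2)⁴/9 = -(1 + (½)*(-7) + 2)⁴/9 = -(1 - 7/2 + 2)⁴/9 = -(-½)⁴/9 = -⅑*1/16 = -1/144 ≈ -0.0069444)
c² = (-1/144)² = 1/20736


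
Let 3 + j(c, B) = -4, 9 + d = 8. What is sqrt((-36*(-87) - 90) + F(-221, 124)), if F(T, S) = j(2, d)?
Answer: sqrt(3035) ≈ 55.091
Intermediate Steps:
d = -1 (d = -9 + 8 = -1)
j(c, B) = -7 (j(c, B) = -3 - 4 = -7)
F(T, S) = -7
sqrt((-36*(-87) - 90) + F(-221, 124)) = sqrt((-36*(-87) - 90) - 7) = sqrt((3132 - 90) - 7) = sqrt(3042 - 7) = sqrt(3035)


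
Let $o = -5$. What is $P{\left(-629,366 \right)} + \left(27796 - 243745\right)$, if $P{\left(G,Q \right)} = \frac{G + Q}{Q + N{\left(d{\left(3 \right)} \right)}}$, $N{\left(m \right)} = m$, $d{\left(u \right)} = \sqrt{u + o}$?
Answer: $\frac{- 215949 \sqrt{2} + 79037597 i}{\sqrt{2} - 366 i} \approx -2.1595 \cdot 10^{5} + 0.0027766 i$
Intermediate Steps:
$d{\left(u \right)} = \sqrt{-5 + u}$ ($d{\left(u \right)} = \sqrt{u - 5} = \sqrt{-5 + u}$)
$P{\left(G,Q \right)} = \frac{G + Q}{Q + i \sqrt{2}}$ ($P{\left(G,Q \right)} = \frac{G + Q}{Q + \sqrt{-5 + 3}} = \frac{G + Q}{Q + \sqrt{-2}} = \frac{G + Q}{Q + i \sqrt{2}}$)
$P{\left(-629,366 \right)} + \left(27796 - 243745\right) = \frac{-629 + 366}{366 + i \sqrt{2}} + \left(27796 - 243745\right) = \frac{1}{366 + i \sqrt{2}} \left(-263\right) - 215949 = - \frac{263}{366 + i \sqrt{2}} - 215949 = -215949 - \frac{263}{366 + i \sqrt{2}}$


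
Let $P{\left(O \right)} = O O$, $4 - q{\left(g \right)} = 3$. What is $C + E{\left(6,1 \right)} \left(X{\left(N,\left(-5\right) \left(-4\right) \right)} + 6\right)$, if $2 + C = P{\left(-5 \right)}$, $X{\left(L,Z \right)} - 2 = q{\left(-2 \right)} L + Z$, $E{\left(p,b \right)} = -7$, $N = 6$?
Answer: $-215$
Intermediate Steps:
$q{\left(g \right)} = 1$ ($q{\left(g \right)} = 4 - 3 = 1$)
$X{\left(L,Z \right)} = 2 + L + Z$ ($X{\left(L,Z \right)} = 2 + \left(1 L + Z\right) = 2 + \left(L + Z\right) = 2 + L + Z$)
$P{\left(O \right)} = O^{2}$
$C = 23$ ($C = -2 + \left(-5\right)^{2} = -2 + 25 = 23$)
$C + E{\left(6,1 \right)} \left(X{\left(N,\left(-5\right) \left(-4\right) \right)} + 6\right) = 23 - 7 \left(\left(2 + 6 - -20\right) + 6\right) = 23 - 7 \left(\left(2 + 6 + 20\right) + 6\right) = 23 - 7 \left(28 + 6\right) = 23 - 238 = -215$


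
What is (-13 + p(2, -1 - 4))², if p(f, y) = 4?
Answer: 81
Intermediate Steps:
(-13 + p(2, -1 - 4))² = (-13 + 4)² = (-9)² = 81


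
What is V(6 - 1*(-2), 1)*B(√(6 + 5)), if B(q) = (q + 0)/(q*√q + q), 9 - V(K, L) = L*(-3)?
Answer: 12*√11/(√11 + 11^(¾)) ≈ 4.2536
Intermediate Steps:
V(K, L) = 9 + 3*L (V(K, L) = 9 - L*(-3) = 9 - (-3)*L = 9 + 3*L)
B(q) = q/(q + q^(3/2)) (B(q) = q/(q^(3/2) + q) = q/(q + q^(3/2)))
V(6 - 1*(-2), 1)*B(√(6 + 5)) = (9 + 3*1)*(√(6 + 5)/(√(6 + 5) + (√(6 + 5))^(3/2))) = (9 + 3)*(√11/(√11 + (√11)^(3/2))) = 12*(√11/(√11 + 11^(¾))) = 12*√11/(√11 + 11^(¾))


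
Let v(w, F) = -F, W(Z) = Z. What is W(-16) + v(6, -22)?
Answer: 6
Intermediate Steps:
W(-16) + v(6, -22) = -16 - 1*(-22) = -16 + 22 = 6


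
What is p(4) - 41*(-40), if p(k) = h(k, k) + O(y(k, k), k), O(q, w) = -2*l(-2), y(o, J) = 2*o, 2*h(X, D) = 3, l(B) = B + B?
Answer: 3299/2 ≈ 1649.5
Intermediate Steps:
l(B) = 2*B
h(X, D) = 3/2 (h(X, D) = (½)*3 = 3/2)
O(q, w) = 8 (O(q, w) = -4*(-2) = -2*(-4) = 8)
p(k) = 19/2 (p(k) = 3/2 + 8 = 19/2)
p(4) - 41*(-40) = 19/2 - 41*(-40) = 19/2 + 1640 = 3299/2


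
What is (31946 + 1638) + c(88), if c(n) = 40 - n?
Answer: 33536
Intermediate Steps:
(31946 + 1638) + c(88) = (31946 + 1638) + (40 - 1*88) = 33584 + (40 - 88) = 33584 - 48 = 33536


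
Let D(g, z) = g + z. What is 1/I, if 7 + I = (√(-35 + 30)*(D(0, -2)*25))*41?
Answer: I/(-7*I + 2050*√5) ≈ -3.3313e-7 + 0.00021815*I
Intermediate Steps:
I = -7 - 2050*I*√5 (I = -7 + (√(-35 + 30)*((0 - 2)*25))*41 = -7 + (√(-5)*(-2*25))*41 = -7 + ((I*√5)*(-50))*41 = -7 - 50*I*√5*41 = -7 - 2050*I*√5 ≈ -7.0 - 4583.9*I)
1/I = 1/(-7 - 2050*I*√5)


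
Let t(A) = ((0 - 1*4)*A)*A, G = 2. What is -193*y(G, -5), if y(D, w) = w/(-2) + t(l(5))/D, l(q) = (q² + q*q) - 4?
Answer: 1632587/2 ≈ 8.1629e+5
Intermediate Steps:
l(q) = -4 + 2*q² (l(q) = (q² + q²) - 4 = 2*q² - 4 = -4 + 2*q²)
t(A) = -4*A² (t(A) = ((0 - 4)*A)*A = (-4*A)*A = -4*A²)
y(D, w) = -8464/D - w/2 (y(D, w) = w/(-2) + (-4*(-4 + 2*5²)²)/D = w*(-½) + (-4*(-4 + 2*25)²)/D = -w/2 + (-4*(-4 + 50)²)/D = -w/2 + (-4*46²)/D = -w/2 + (-4*2116)/D = -w/2 - 8464/D = -8464/D - w/2)
-193*y(G, -5) = -193*(-8464/2 - ½*(-5)) = -193*(-8464*½ + 5/2) = -193*(-4232 + 5/2) = -193*(-8459/2) = 1632587/2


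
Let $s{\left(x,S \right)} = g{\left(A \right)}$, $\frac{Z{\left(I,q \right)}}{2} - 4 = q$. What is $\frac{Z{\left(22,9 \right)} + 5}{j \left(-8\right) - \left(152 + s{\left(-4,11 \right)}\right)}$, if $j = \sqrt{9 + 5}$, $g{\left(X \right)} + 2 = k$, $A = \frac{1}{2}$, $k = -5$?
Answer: $- \frac{4495}{20129} + \frac{248 \sqrt{14}}{20129} \approx -0.17721$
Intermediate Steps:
$Z{\left(I,q \right)} = 8 + 2 q$
$A = \frac{1}{2} \approx 0.5$
$g{\left(X \right)} = -7$ ($g{\left(X \right)} = -2 - 5 = -7$)
$j = \sqrt{14} \approx 3.7417$
$s{\left(x,S \right)} = -7$
$\frac{Z{\left(22,9 \right)} + 5}{j \left(-8\right) - \left(152 + s{\left(-4,11 \right)}\right)} = \frac{\left(8 + 2 \cdot 9\right) + 5}{\sqrt{14} \left(-8\right) - 145} = \frac{\left(8 + 18\right) + 5}{- 8 \sqrt{14} + \left(-152 + 7\right)} = \frac{26 + 5}{- 8 \sqrt{14} - 145} = \frac{31}{-145 - 8 \sqrt{14}}$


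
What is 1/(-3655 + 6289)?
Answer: 1/2634 ≈ 0.00037965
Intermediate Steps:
1/(-3655 + 6289) = 1/2634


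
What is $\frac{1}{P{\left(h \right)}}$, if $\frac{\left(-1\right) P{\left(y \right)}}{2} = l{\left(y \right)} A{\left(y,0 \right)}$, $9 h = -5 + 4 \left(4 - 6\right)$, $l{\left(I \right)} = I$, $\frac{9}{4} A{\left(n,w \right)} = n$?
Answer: $- \frac{729}{1352} \approx -0.5392$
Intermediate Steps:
$A{\left(n,w \right)} = \frac{4 n}{9}$
$h = - \frac{13}{9}$ ($h = \frac{-5 + 4 \left(4 - 6\right)}{9} = \frac{-5 + 4 \left(-2\right)}{9} = \frac{-5 - 8}{9} = \frac{1}{9} \left(-13\right) = - \frac{13}{9} \approx -1.4444$)
$P{\left(y \right)} = - \frac{8 y^{2}}{9}$ ($P{\left(y \right)} = - 2 y \frac{4 y}{9} = - 2 \frac{4 y^{2}}{9} = - \frac{8 y^{2}}{9}$)
$\frac{1}{P{\left(h \right)}} = \frac{1}{\left(- \frac{8}{9}\right) \left(- \frac{13}{9}\right)^{2}} = \frac{1}{\left(- \frac{8}{9}\right) \frac{169}{81}} = \frac{1}{- \frac{1352}{729}} = - \frac{729}{1352}$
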